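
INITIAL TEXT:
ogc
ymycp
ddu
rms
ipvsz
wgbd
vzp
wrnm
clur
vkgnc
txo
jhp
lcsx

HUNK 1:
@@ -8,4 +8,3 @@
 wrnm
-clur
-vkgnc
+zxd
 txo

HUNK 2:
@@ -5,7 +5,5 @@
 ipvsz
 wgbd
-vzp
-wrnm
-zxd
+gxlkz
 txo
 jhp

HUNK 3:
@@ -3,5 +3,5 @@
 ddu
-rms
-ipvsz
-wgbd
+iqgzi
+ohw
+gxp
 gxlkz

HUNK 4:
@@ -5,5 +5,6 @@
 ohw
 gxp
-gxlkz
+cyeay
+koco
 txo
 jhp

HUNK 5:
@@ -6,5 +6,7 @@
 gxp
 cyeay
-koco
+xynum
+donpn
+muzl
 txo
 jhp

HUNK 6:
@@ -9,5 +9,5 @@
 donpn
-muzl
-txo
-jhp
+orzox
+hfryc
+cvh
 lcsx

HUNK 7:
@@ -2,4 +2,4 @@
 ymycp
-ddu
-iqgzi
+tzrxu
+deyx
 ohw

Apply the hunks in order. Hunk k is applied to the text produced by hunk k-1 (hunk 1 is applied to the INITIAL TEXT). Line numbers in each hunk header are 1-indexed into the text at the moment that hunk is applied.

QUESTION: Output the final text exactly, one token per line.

Hunk 1: at line 8 remove [clur,vkgnc] add [zxd] -> 12 lines: ogc ymycp ddu rms ipvsz wgbd vzp wrnm zxd txo jhp lcsx
Hunk 2: at line 5 remove [vzp,wrnm,zxd] add [gxlkz] -> 10 lines: ogc ymycp ddu rms ipvsz wgbd gxlkz txo jhp lcsx
Hunk 3: at line 3 remove [rms,ipvsz,wgbd] add [iqgzi,ohw,gxp] -> 10 lines: ogc ymycp ddu iqgzi ohw gxp gxlkz txo jhp lcsx
Hunk 4: at line 5 remove [gxlkz] add [cyeay,koco] -> 11 lines: ogc ymycp ddu iqgzi ohw gxp cyeay koco txo jhp lcsx
Hunk 5: at line 6 remove [koco] add [xynum,donpn,muzl] -> 13 lines: ogc ymycp ddu iqgzi ohw gxp cyeay xynum donpn muzl txo jhp lcsx
Hunk 6: at line 9 remove [muzl,txo,jhp] add [orzox,hfryc,cvh] -> 13 lines: ogc ymycp ddu iqgzi ohw gxp cyeay xynum donpn orzox hfryc cvh lcsx
Hunk 7: at line 2 remove [ddu,iqgzi] add [tzrxu,deyx] -> 13 lines: ogc ymycp tzrxu deyx ohw gxp cyeay xynum donpn orzox hfryc cvh lcsx

Answer: ogc
ymycp
tzrxu
deyx
ohw
gxp
cyeay
xynum
donpn
orzox
hfryc
cvh
lcsx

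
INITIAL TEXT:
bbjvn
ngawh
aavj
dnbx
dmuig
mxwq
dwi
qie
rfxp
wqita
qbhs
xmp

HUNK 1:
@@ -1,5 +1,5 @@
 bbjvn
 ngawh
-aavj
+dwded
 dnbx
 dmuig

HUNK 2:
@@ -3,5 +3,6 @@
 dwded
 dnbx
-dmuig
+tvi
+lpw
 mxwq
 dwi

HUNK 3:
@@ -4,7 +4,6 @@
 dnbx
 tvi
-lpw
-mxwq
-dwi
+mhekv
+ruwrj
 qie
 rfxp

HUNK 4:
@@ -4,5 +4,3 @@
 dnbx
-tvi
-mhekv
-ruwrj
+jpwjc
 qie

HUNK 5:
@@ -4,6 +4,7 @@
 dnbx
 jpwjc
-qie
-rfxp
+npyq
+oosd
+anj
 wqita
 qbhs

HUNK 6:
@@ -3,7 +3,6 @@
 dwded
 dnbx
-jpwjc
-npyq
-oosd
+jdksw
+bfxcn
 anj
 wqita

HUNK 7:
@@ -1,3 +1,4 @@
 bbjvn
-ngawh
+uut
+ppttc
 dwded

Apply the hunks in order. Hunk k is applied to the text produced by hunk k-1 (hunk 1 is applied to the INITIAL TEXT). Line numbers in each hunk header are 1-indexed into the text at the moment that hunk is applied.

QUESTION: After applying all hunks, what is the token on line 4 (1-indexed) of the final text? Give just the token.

Answer: dwded

Derivation:
Hunk 1: at line 1 remove [aavj] add [dwded] -> 12 lines: bbjvn ngawh dwded dnbx dmuig mxwq dwi qie rfxp wqita qbhs xmp
Hunk 2: at line 3 remove [dmuig] add [tvi,lpw] -> 13 lines: bbjvn ngawh dwded dnbx tvi lpw mxwq dwi qie rfxp wqita qbhs xmp
Hunk 3: at line 4 remove [lpw,mxwq,dwi] add [mhekv,ruwrj] -> 12 lines: bbjvn ngawh dwded dnbx tvi mhekv ruwrj qie rfxp wqita qbhs xmp
Hunk 4: at line 4 remove [tvi,mhekv,ruwrj] add [jpwjc] -> 10 lines: bbjvn ngawh dwded dnbx jpwjc qie rfxp wqita qbhs xmp
Hunk 5: at line 4 remove [qie,rfxp] add [npyq,oosd,anj] -> 11 lines: bbjvn ngawh dwded dnbx jpwjc npyq oosd anj wqita qbhs xmp
Hunk 6: at line 3 remove [jpwjc,npyq,oosd] add [jdksw,bfxcn] -> 10 lines: bbjvn ngawh dwded dnbx jdksw bfxcn anj wqita qbhs xmp
Hunk 7: at line 1 remove [ngawh] add [uut,ppttc] -> 11 lines: bbjvn uut ppttc dwded dnbx jdksw bfxcn anj wqita qbhs xmp
Final line 4: dwded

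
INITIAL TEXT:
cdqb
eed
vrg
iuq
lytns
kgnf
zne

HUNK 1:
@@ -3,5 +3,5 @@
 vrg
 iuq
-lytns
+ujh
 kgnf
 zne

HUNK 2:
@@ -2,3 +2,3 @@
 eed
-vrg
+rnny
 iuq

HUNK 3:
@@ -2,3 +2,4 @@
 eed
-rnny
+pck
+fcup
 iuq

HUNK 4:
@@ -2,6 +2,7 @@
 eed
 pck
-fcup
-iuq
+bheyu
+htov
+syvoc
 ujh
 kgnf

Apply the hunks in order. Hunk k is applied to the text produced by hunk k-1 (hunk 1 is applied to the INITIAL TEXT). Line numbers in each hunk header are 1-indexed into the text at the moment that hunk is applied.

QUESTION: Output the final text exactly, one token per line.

Answer: cdqb
eed
pck
bheyu
htov
syvoc
ujh
kgnf
zne

Derivation:
Hunk 1: at line 3 remove [lytns] add [ujh] -> 7 lines: cdqb eed vrg iuq ujh kgnf zne
Hunk 2: at line 2 remove [vrg] add [rnny] -> 7 lines: cdqb eed rnny iuq ujh kgnf zne
Hunk 3: at line 2 remove [rnny] add [pck,fcup] -> 8 lines: cdqb eed pck fcup iuq ujh kgnf zne
Hunk 4: at line 2 remove [fcup,iuq] add [bheyu,htov,syvoc] -> 9 lines: cdqb eed pck bheyu htov syvoc ujh kgnf zne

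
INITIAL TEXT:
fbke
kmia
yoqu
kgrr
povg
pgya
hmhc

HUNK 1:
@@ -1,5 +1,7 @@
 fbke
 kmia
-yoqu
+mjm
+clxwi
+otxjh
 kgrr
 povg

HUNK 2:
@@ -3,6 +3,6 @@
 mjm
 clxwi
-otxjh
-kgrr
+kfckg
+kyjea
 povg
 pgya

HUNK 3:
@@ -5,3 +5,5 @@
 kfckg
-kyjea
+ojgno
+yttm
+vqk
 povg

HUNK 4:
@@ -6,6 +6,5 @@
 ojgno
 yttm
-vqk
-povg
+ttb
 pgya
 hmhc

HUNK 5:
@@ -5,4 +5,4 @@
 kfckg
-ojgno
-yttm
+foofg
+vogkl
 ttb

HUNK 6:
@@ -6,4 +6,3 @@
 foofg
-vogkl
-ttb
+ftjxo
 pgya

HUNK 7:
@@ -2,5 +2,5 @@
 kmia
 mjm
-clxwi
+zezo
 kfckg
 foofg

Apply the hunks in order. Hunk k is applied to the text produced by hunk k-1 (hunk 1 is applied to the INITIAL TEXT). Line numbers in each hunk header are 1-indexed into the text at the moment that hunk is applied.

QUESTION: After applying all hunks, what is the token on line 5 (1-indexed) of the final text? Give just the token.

Hunk 1: at line 1 remove [yoqu] add [mjm,clxwi,otxjh] -> 9 lines: fbke kmia mjm clxwi otxjh kgrr povg pgya hmhc
Hunk 2: at line 3 remove [otxjh,kgrr] add [kfckg,kyjea] -> 9 lines: fbke kmia mjm clxwi kfckg kyjea povg pgya hmhc
Hunk 3: at line 5 remove [kyjea] add [ojgno,yttm,vqk] -> 11 lines: fbke kmia mjm clxwi kfckg ojgno yttm vqk povg pgya hmhc
Hunk 4: at line 6 remove [vqk,povg] add [ttb] -> 10 lines: fbke kmia mjm clxwi kfckg ojgno yttm ttb pgya hmhc
Hunk 5: at line 5 remove [ojgno,yttm] add [foofg,vogkl] -> 10 lines: fbke kmia mjm clxwi kfckg foofg vogkl ttb pgya hmhc
Hunk 6: at line 6 remove [vogkl,ttb] add [ftjxo] -> 9 lines: fbke kmia mjm clxwi kfckg foofg ftjxo pgya hmhc
Hunk 7: at line 2 remove [clxwi] add [zezo] -> 9 lines: fbke kmia mjm zezo kfckg foofg ftjxo pgya hmhc
Final line 5: kfckg

Answer: kfckg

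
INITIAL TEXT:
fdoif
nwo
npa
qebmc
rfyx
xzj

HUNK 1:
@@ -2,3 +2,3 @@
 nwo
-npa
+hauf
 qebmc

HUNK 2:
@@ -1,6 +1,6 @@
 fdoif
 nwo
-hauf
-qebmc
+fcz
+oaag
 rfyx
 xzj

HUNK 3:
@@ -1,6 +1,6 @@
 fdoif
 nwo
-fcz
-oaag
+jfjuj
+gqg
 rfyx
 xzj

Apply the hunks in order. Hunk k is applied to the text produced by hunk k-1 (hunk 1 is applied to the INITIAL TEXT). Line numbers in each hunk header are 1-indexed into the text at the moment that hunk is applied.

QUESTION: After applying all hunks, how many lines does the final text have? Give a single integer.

Hunk 1: at line 2 remove [npa] add [hauf] -> 6 lines: fdoif nwo hauf qebmc rfyx xzj
Hunk 2: at line 1 remove [hauf,qebmc] add [fcz,oaag] -> 6 lines: fdoif nwo fcz oaag rfyx xzj
Hunk 3: at line 1 remove [fcz,oaag] add [jfjuj,gqg] -> 6 lines: fdoif nwo jfjuj gqg rfyx xzj
Final line count: 6

Answer: 6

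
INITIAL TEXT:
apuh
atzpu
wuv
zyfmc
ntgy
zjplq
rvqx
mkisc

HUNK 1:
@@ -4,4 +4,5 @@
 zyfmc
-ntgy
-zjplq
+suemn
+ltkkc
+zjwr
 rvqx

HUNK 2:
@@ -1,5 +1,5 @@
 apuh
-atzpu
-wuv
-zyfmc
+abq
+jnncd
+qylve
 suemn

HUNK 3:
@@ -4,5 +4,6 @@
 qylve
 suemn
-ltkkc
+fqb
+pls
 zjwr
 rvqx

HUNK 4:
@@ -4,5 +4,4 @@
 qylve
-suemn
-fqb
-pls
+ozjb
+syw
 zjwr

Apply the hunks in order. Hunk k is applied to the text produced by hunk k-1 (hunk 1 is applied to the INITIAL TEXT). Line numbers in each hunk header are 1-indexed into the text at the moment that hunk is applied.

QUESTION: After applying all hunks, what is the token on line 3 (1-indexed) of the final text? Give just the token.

Hunk 1: at line 4 remove [ntgy,zjplq] add [suemn,ltkkc,zjwr] -> 9 lines: apuh atzpu wuv zyfmc suemn ltkkc zjwr rvqx mkisc
Hunk 2: at line 1 remove [atzpu,wuv,zyfmc] add [abq,jnncd,qylve] -> 9 lines: apuh abq jnncd qylve suemn ltkkc zjwr rvqx mkisc
Hunk 3: at line 4 remove [ltkkc] add [fqb,pls] -> 10 lines: apuh abq jnncd qylve suemn fqb pls zjwr rvqx mkisc
Hunk 4: at line 4 remove [suemn,fqb,pls] add [ozjb,syw] -> 9 lines: apuh abq jnncd qylve ozjb syw zjwr rvqx mkisc
Final line 3: jnncd

Answer: jnncd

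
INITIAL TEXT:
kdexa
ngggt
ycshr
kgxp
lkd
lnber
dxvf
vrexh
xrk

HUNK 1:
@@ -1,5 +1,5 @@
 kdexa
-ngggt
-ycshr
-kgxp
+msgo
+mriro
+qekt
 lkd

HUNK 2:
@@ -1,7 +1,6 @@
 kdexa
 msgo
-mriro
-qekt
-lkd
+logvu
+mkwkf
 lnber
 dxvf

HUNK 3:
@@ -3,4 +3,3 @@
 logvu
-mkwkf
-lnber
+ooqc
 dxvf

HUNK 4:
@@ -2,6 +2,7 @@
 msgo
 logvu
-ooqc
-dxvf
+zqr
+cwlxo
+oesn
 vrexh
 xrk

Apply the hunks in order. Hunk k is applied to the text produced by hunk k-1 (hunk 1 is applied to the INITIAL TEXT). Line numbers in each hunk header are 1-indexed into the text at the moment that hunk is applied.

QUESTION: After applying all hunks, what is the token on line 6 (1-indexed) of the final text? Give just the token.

Hunk 1: at line 1 remove [ngggt,ycshr,kgxp] add [msgo,mriro,qekt] -> 9 lines: kdexa msgo mriro qekt lkd lnber dxvf vrexh xrk
Hunk 2: at line 1 remove [mriro,qekt,lkd] add [logvu,mkwkf] -> 8 lines: kdexa msgo logvu mkwkf lnber dxvf vrexh xrk
Hunk 3: at line 3 remove [mkwkf,lnber] add [ooqc] -> 7 lines: kdexa msgo logvu ooqc dxvf vrexh xrk
Hunk 4: at line 2 remove [ooqc,dxvf] add [zqr,cwlxo,oesn] -> 8 lines: kdexa msgo logvu zqr cwlxo oesn vrexh xrk
Final line 6: oesn

Answer: oesn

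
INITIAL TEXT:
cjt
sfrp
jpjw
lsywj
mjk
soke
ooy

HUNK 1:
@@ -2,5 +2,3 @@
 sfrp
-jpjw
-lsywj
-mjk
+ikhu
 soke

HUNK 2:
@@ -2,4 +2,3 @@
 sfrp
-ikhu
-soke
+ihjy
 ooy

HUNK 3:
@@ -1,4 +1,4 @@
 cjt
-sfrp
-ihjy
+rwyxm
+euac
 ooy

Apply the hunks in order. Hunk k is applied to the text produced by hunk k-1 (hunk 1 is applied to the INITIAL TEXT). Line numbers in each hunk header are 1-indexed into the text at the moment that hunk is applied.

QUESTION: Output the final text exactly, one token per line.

Hunk 1: at line 2 remove [jpjw,lsywj,mjk] add [ikhu] -> 5 lines: cjt sfrp ikhu soke ooy
Hunk 2: at line 2 remove [ikhu,soke] add [ihjy] -> 4 lines: cjt sfrp ihjy ooy
Hunk 3: at line 1 remove [sfrp,ihjy] add [rwyxm,euac] -> 4 lines: cjt rwyxm euac ooy

Answer: cjt
rwyxm
euac
ooy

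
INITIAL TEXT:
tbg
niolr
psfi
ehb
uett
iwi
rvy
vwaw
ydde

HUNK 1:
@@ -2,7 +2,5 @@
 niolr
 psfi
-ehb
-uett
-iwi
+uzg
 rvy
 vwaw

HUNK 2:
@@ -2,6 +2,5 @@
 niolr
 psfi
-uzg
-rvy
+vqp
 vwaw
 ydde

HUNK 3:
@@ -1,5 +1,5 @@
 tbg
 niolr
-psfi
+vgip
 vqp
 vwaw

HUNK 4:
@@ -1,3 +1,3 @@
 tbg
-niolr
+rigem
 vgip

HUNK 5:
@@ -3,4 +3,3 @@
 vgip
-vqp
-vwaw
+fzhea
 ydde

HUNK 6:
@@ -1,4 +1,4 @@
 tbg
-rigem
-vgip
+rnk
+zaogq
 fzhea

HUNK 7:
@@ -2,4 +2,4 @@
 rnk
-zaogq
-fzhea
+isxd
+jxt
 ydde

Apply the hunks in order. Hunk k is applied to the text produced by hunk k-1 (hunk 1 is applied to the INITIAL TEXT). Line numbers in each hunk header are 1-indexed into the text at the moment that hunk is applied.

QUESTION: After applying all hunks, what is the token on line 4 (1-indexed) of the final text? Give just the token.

Answer: jxt

Derivation:
Hunk 1: at line 2 remove [ehb,uett,iwi] add [uzg] -> 7 lines: tbg niolr psfi uzg rvy vwaw ydde
Hunk 2: at line 2 remove [uzg,rvy] add [vqp] -> 6 lines: tbg niolr psfi vqp vwaw ydde
Hunk 3: at line 1 remove [psfi] add [vgip] -> 6 lines: tbg niolr vgip vqp vwaw ydde
Hunk 4: at line 1 remove [niolr] add [rigem] -> 6 lines: tbg rigem vgip vqp vwaw ydde
Hunk 5: at line 3 remove [vqp,vwaw] add [fzhea] -> 5 lines: tbg rigem vgip fzhea ydde
Hunk 6: at line 1 remove [rigem,vgip] add [rnk,zaogq] -> 5 lines: tbg rnk zaogq fzhea ydde
Hunk 7: at line 2 remove [zaogq,fzhea] add [isxd,jxt] -> 5 lines: tbg rnk isxd jxt ydde
Final line 4: jxt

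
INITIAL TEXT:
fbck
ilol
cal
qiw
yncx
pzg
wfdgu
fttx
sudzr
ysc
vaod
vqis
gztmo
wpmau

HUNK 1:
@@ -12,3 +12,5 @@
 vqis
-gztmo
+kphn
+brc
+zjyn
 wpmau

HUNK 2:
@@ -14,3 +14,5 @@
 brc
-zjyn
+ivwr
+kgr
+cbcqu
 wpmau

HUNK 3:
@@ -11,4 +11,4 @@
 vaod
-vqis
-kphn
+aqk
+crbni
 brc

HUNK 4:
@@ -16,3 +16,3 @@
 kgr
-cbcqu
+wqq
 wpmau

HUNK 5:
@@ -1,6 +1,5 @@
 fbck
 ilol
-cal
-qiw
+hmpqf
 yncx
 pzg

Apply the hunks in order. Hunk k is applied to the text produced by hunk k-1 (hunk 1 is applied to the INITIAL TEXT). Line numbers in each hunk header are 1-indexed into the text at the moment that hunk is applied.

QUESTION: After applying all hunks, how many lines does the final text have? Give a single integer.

Hunk 1: at line 12 remove [gztmo] add [kphn,brc,zjyn] -> 16 lines: fbck ilol cal qiw yncx pzg wfdgu fttx sudzr ysc vaod vqis kphn brc zjyn wpmau
Hunk 2: at line 14 remove [zjyn] add [ivwr,kgr,cbcqu] -> 18 lines: fbck ilol cal qiw yncx pzg wfdgu fttx sudzr ysc vaod vqis kphn brc ivwr kgr cbcqu wpmau
Hunk 3: at line 11 remove [vqis,kphn] add [aqk,crbni] -> 18 lines: fbck ilol cal qiw yncx pzg wfdgu fttx sudzr ysc vaod aqk crbni brc ivwr kgr cbcqu wpmau
Hunk 4: at line 16 remove [cbcqu] add [wqq] -> 18 lines: fbck ilol cal qiw yncx pzg wfdgu fttx sudzr ysc vaod aqk crbni brc ivwr kgr wqq wpmau
Hunk 5: at line 1 remove [cal,qiw] add [hmpqf] -> 17 lines: fbck ilol hmpqf yncx pzg wfdgu fttx sudzr ysc vaod aqk crbni brc ivwr kgr wqq wpmau
Final line count: 17

Answer: 17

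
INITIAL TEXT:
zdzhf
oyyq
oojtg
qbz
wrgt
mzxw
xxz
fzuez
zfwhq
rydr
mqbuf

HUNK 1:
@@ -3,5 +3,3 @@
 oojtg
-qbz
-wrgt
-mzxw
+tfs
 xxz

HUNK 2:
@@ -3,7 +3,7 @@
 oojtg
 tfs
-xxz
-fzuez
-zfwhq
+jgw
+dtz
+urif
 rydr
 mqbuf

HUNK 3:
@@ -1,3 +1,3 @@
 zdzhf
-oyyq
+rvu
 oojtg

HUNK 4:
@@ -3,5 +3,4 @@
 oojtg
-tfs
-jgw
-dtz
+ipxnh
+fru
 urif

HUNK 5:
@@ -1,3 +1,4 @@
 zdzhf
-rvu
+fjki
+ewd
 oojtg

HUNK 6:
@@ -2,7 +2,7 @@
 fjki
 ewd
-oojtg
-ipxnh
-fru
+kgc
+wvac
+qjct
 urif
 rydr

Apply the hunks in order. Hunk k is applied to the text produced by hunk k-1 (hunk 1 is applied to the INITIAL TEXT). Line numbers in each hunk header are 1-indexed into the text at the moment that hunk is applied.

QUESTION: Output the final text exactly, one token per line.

Hunk 1: at line 3 remove [qbz,wrgt,mzxw] add [tfs] -> 9 lines: zdzhf oyyq oojtg tfs xxz fzuez zfwhq rydr mqbuf
Hunk 2: at line 3 remove [xxz,fzuez,zfwhq] add [jgw,dtz,urif] -> 9 lines: zdzhf oyyq oojtg tfs jgw dtz urif rydr mqbuf
Hunk 3: at line 1 remove [oyyq] add [rvu] -> 9 lines: zdzhf rvu oojtg tfs jgw dtz urif rydr mqbuf
Hunk 4: at line 3 remove [tfs,jgw,dtz] add [ipxnh,fru] -> 8 lines: zdzhf rvu oojtg ipxnh fru urif rydr mqbuf
Hunk 5: at line 1 remove [rvu] add [fjki,ewd] -> 9 lines: zdzhf fjki ewd oojtg ipxnh fru urif rydr mqbuf
Hunk 6: at line 2 remove [oojtg,ipxnh,fru] add [kgc,wvac,qjct] -> 9 lines: zdzhf fjki ewd kgc wvac qjct urif rydr mqbuf

Answer: zdzhf
fjki
ewd
kgc
wvac
qjct
urif
rydr
mqbuf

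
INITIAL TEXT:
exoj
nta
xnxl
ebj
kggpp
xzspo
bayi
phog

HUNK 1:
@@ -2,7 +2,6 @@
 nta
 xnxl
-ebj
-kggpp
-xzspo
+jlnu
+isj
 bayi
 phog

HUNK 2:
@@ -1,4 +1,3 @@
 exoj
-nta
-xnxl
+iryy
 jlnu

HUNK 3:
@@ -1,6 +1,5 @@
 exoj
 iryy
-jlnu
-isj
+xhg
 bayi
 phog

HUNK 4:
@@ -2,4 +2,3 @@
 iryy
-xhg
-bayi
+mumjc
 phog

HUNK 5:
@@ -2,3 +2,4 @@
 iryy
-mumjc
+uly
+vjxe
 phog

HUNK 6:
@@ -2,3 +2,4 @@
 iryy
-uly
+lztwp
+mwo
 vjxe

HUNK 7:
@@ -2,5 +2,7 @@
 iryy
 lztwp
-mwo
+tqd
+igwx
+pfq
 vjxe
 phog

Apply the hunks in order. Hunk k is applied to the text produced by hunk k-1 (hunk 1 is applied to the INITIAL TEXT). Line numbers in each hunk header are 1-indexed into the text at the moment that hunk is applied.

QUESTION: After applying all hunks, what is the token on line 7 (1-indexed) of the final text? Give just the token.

Answer: vjxe

Derivation:
Hunk 1: at line 2 remove [ebj,kggpp,xzspo] add [jlnu,isj] -> 7 lines: exoj nta xnxl jlnu isj bayi phog
Hunk 2: at line 1 remove [nta,xnxl] add [iryy] -> 6 lines: exoj iryy jlnu isj bayi phog
Hunk 3: at line 1 remove [jlnu,isj] add [xhg] -> 5 lines: exoj iryy xhg bayi phog
Hunk 4: at line 2 remove [xhg,bayi] add [mumjc] -> 4 lines: exoj iryy mumjc phog
Hunk 5: at line 2 remove [mumjc] add [uly,vjxe] -> 5 lines: exoj iryy uly vjxe phog
Hunk 6: at line 2 remove [uly] add [lztwp,mwo] -> 6 lines: exoj iryy lztwp mwo vjxe phog
Hunk 7: at line 2 remove [mwo] add [tqd,igwx,pfq] -> 8 lines: exoj iryy lztwp tqd igwx pfq vjxe phog
Final line 7: vjxe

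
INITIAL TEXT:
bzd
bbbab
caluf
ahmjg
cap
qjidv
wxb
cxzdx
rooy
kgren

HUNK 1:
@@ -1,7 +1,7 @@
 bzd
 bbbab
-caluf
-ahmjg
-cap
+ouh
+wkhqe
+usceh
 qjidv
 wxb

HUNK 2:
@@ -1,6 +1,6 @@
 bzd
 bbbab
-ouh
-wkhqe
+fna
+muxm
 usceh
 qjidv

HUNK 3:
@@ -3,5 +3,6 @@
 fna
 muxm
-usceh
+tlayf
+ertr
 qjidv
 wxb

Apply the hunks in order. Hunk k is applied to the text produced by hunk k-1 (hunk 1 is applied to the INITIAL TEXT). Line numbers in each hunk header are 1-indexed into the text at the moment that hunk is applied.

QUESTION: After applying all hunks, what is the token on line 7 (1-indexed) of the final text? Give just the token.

Answer: qjidv

Derivation:
Hunk 1: at line 1 remove [caluf,ahmjg,cap] add [ouh,wkhqe,usceh] -> 10 lines: bzd bbbab ouh wkhqe usceh qjidv wxb cxzdx rooy kgren
Hunk 2: at line 1 remove [ouh,wkhqe] add [fna,muxm] -> 10 lines: bzd bbbab fna muxm usceh qjidv wxb cxzdx rooy kgren
Hunk 3: at line 3 remove [usceh] add [tlayf,ertr] -> 11 lines: bzd bbbab fna muxm tlayf ertr qjidv wxb cxzdx rooy kgren
Final line 7: qjidv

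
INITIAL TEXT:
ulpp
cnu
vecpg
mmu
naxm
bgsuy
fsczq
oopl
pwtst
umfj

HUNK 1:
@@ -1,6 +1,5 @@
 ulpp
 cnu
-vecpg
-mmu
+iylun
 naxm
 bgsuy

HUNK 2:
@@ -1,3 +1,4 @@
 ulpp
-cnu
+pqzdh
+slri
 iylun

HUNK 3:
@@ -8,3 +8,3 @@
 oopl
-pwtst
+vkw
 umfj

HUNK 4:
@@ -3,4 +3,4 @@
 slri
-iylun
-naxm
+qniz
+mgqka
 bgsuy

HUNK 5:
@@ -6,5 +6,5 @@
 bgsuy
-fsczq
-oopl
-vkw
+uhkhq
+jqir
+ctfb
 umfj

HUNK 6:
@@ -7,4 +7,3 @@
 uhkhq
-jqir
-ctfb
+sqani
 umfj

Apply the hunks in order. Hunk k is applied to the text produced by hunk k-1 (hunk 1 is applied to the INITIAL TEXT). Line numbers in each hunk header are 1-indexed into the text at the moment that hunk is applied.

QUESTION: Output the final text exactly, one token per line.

Answer: ulpp
pqzdh
slri
qniz
mgqka
bgsuy
uhkhq
sqani
umfj

Derivation:
Hunk 1: at line 1 remove [vecpg,mmu] add [iylun] -> 9 lines: ulpp cnu iylun naxm bgsuy fsczq oopl pwtst umfj
Hunk 2: at line 1 remove [cnu] add [pqzdh,slri] -> 10 lines: ulpp pqzdh slri iylun naxm bgsuy fsczq oopl pwtst umfj
Hunk 3: at line 8 remove [pwtst] add [vkw] -> 10 lines: ulpp pqzdh slri iylun naxm bgsuy fsczq oopl vkw umfj
Hunk 4: at line 3 remove [iylun,naxm] add [qniz,mgqka] -> 10 lines: ulpp pqzdh slri qniz mgqka bgsuy fsczq oopl vkw umfj
Hunk 5: at line 6 remove [fsczq,oopl,vkw] add [uhkhq,jqir,ctfb] -> 10 lines: ulpp pqzdh slri qniz mgqka bgsuy uhkhq jqir ctfb umfj
Hunk 6: at line 7 remove [jqir,ctfb] add [sqani] -> 9 lines: ulpp pqzdh slri qniz mgqka bgsuy uhkhq sqani umfj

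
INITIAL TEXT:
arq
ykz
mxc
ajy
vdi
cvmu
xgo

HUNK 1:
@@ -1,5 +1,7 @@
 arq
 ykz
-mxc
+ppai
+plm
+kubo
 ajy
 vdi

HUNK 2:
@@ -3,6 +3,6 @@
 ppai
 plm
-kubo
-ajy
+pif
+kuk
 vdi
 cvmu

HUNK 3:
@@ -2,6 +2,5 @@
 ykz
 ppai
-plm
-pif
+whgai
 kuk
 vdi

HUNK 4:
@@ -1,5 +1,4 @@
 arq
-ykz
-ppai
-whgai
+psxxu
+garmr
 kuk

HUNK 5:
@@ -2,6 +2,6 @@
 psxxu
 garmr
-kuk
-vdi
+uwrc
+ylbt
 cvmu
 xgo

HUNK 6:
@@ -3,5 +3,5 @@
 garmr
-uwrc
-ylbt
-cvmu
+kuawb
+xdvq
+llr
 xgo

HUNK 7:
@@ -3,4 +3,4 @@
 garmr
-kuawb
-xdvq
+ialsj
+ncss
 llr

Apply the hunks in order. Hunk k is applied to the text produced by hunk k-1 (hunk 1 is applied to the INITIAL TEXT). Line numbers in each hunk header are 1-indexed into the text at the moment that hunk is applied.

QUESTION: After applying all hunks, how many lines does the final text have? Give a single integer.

Hunk 1: at line 1 remove [mxc] add [ppai,plm,kubo] -> 9 lines: arq ykz ppai plm kubo ajy vdi cvmu xgo
Hunk 2: at line 3 remove [kubo,ajy] add [pif,kuk] -> 9 lines: arq ykz ppai plm pif kuk vdi cvmu xgo
Hunk 3: at line 2 remove [plm,pif] add [whgai] -> 8 lines: arq ykz ppai whgai kuk vdi cvmu xgo
Hunk 4: at line 1 remove [ykz,ppai,whgai] add [psxxu,garmr] -> 7 lines: arq psxxu garmr kuk vdi cvmu xgo
Hunk 5: at line 2 remove [kuk,vdi] add [uwrc,ylbt] -> 7 lines: arq psxxu garmr uwrc ylbt cvmu xgo
Hunk 6: at line 3 remove [uwrc,ylbt,cvmu] add [kuawb,xdvq,llr] -> 7 lines: arq psxxu garmr kuawb xdvq llr xgo
Hunk 7: at line 3 remove [kuawb,xdvq] add [ialsj,ncss] -> 7 lines: arq psxxu garmr ialsj ncss llr xgo
Final line count: 7

Answer: 7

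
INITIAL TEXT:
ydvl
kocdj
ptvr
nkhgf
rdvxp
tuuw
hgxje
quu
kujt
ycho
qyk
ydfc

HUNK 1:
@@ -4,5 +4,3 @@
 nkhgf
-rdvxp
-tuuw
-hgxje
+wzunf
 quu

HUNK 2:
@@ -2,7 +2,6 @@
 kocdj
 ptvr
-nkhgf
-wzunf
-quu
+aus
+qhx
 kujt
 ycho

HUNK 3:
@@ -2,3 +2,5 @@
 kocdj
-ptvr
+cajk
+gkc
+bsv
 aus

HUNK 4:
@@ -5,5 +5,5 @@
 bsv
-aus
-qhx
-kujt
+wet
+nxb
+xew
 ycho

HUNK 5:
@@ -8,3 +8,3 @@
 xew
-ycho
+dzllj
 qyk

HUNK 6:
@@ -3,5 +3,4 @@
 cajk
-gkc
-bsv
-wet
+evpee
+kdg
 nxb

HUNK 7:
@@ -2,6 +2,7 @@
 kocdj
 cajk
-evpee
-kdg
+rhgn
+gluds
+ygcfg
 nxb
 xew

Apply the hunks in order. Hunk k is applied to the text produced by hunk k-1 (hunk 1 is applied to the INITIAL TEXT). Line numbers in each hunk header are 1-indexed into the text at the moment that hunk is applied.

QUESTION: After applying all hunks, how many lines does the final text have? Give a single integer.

Answer: 11

Derivation:
Hunk 1: at line 4 remove [rdvxp,tuuw,hgxje] add [wzunf] -> 10 lines: ydvl kocdj ptvr nkhgf wzunf quu kujt ycho qyk ydfc
Hunk 2: at line 2 remove [nkhgf,wzunf,quu] add [aus,qhx] -> 9 lines: ydvl kocdj ptvr aus qhx kujt ycho qyk ydfc
Hunk 3: at line 2 remove [ptvr] add [cajk,gkc,bsv] -> 11 lines: ydvl kocdj cajk gkc bsv aus qhx kujt ycho qyk ydfc
Hunk 4: at line 5 remove [aus,qhx,kujt] add [wet,nxb,xew] -> 11 lines: ydvl kocdj cajk gkc bsv wet nxb xew ycho qyk ydfc
Hunk 5: at line 8 remove [ycho] add [dzllj] -> 11 lines: ydvl kocdj cajk gkc bsv wet nxb xew dzllj qyk ydfc
Hunk 6: at line 3 remove [gkc,bsv,wet] add [evpee,kdg] -> 10 lines: ydvl kocdj cajk evpee kdg nxb xew dzllj qyk ydfc
Hunk 7: at line 2 remove [evpee,kdg] add [rhgn,gluds,ygcfg] -> 11 lines: ydvl kocdj cajk rhgn gluds ygcfg nxb xew dzllj qyk ydfc
Final line count: 11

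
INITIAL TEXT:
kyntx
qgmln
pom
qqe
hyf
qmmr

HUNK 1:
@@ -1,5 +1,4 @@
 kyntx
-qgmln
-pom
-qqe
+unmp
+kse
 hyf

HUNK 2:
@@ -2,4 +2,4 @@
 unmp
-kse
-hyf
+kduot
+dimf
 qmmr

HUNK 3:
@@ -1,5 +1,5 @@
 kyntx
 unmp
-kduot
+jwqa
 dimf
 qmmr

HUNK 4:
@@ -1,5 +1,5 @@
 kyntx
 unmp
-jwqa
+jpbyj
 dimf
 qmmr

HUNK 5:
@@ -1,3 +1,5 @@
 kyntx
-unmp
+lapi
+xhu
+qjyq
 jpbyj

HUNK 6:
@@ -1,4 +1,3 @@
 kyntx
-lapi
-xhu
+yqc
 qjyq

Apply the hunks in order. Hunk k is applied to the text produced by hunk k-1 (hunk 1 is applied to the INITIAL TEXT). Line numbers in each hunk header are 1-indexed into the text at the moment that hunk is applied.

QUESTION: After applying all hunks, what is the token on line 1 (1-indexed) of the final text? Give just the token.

Answer: kyntx

Derivation:
Hunk 1: at line 1 remove [qgmln,pom,qqe] add [unmp,kse] -> 5 lines: kyntx unmp kse hyf qmmr
Hunk 2: at line 2 remove [kse,hyf] add [kduot,dimf] -> 5 lines: kyntx unmp kduot dimf qmmr
Hunk 3: at line 1 remove [kduot] add [jwqa] -> 5 lines: kyntx unmp jwqa dimf qmmr
Hunk 4: at line 1 remove [jwqa] add [jpbyj] -> 5 lines: kyntx unmp jpbyj dimf qmmr
Hunk 5: at line 1 remove [unmp] add [lapi,xhu,qjyq] -> 7 lines: kyntx lapi xhu qjyq jpbyj dimf qmmr
Hunk 6: at line 1 remove [lapi,xhu] add [yqc] -> 6 lines: kyntx yqc qjyq jpbyj dimf qmmr
Final line 1: kyntx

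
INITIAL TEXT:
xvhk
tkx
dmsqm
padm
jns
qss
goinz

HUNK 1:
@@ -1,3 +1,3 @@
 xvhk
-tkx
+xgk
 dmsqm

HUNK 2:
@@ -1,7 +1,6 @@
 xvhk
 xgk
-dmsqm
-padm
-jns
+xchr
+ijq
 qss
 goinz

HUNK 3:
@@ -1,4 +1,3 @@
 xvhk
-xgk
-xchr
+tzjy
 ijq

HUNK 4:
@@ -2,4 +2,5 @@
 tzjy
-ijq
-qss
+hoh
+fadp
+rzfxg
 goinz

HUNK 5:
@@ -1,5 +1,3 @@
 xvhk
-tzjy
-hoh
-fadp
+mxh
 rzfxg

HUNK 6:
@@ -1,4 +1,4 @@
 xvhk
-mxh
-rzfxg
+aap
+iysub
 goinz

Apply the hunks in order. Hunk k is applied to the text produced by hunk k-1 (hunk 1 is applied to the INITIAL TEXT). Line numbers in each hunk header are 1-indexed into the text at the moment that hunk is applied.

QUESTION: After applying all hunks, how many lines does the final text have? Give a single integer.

Hunk 1: at line 1 remove [tkx] add [xgk] -> 7 lines: xvhk xgk dmsqm padm jns qss goinz
Hunk 2: at line 1 remove [dmsqm,padm,jns] add [xchr,ijq] -> 6 lines: xvhk xgk xchr ijq qss goinz
Hunk 3: at line 1 remove [xgk,xchr] add [tzjy] -> 5 lines: xvhk tzjy ijq qss goinz
Hunk 4: at line 2 remove [ijq,qss] add [hoh,fadp,rzfxg] -> 6 lines: xvhk tzjy hoh fadp rzfxg goinz
Hunk 5: at line 1 remove [tzjy,hoh,fadp] add [mxh] -> 4 lines: xvhk mxh rzfxg goinz
Hunk 6: at line 1 remove [mxh,rzfxg] add [aap,iysub] -> 4 lines: xvhk aap iysub goinz
Final line count: 4

Answer: 4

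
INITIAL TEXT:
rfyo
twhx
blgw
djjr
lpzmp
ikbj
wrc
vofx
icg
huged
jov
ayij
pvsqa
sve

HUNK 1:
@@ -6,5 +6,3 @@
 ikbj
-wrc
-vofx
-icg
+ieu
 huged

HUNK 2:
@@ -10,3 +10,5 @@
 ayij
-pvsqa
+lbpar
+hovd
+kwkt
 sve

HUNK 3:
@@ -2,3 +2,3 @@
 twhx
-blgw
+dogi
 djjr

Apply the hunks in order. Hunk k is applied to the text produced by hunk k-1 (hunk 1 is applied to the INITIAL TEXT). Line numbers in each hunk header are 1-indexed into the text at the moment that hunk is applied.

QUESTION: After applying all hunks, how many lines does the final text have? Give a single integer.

Hunk 1: at line 6 remove [wrc,vofx,icg] add [ieu] -> 12 lines: rfyo twhx blgw djjr lpzmp ikbj ieu huged jov ayij pvsqa sve
Hunk 2: at line 10 remove [pvsqa] add [lbpar,hovd,kwkt] -> 14 lines: rfyo twhx blgw djjr lpzmp ikbj ieu huged jov ayij lbpar hovd kwkt sve
Hunk 3: at line 2 remove [blgw] add [dogi] -> 14 lines: rfyo twhx dogi djjr lpzmp ikbj ieu huged jov ayij lbpar hovd kwkt sve
Final line count: 14

Answer: 14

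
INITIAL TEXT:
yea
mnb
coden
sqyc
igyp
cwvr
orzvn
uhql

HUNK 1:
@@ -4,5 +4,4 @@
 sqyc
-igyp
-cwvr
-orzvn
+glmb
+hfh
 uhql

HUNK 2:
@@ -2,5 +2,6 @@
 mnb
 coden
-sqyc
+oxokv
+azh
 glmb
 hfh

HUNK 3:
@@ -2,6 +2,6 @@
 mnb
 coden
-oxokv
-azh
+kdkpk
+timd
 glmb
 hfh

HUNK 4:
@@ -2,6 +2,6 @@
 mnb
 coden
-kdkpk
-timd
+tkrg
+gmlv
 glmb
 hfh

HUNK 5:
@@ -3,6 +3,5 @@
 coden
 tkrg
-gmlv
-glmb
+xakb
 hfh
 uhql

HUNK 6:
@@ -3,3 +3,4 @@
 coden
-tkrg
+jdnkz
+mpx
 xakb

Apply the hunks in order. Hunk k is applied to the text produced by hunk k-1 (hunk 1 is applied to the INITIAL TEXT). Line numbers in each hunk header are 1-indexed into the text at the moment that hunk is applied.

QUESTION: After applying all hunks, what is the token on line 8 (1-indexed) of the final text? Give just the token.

Answer: uhql

Derivation:
Hunk 1: at line 4 remove [igyp,cwvr,orzvn] add [glmb,hfh] -> 7 lines: yea mnb coden sqyc glmb hfh uhql
Hunk 2: at line 2 remove [sqyc] add [oxokv,azh] -> 8 lines: yea mnb coden oxokv azh glmb hfh uhql
Hunk 3: at line 2 remove [oxokv,azh] add [kdkpk,timd] -> 8 lines: yea mnb coden kdkpk timd glmb hfh uhql
Hunk 4: at line 2 remove [kdkpk,timd] add [tkrg,gmlv] -> 8 lines: yea mnb coden tkrg gmlv glmb hfh uhql
Hunk 5: at line 3 remove [gmlv,glmb] add [xakb] -> 7 lines: yea mnb coden tkrg xakb hfh uhql
Hunk 6: at line 3 remove [tkrg] add [jdnkz,mpx] -> 8 lines: yea mnb coden jdnkz mpx xakb hfh uhql
Final line 8: uhql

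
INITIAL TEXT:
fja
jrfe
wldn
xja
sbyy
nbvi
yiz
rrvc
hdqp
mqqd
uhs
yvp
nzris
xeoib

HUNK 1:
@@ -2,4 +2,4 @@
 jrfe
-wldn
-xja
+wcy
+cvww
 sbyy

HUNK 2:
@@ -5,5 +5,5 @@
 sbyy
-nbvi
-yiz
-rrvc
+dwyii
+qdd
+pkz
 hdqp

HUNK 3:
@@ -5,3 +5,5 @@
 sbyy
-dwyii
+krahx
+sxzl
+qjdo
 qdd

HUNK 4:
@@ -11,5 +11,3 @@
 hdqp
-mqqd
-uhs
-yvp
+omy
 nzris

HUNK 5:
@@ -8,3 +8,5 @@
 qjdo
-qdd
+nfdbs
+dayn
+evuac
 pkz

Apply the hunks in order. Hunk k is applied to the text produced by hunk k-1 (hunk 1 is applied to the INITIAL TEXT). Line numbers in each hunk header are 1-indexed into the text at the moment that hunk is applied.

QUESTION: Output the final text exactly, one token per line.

Answer: fja
jrfe
wcy
cvww
sbyy
krahx
sxzl
qjdo
nfdbs
dayn
evuac
pkz
hdqp
omy
nzris
xeoib

Derivation:
Hunk 1: at line 2 remove [wldn,xja] add [wcy,cvww] -> 14 lines: fja jrfe wcy cvww sbyy nbvi yiz rrvc hdqp mqqd uhs yvp nzris xeoib
Hunk 2: at line 5 remove [nbvi,yiz,rrvc] add [dwyii,qdd,pkz] -> 14 lines: fja jrfe wcy cvww sbyy dwyii qdd pkz hdqp mqqd uhs yvp nzris xeoib
Hunk 3: at line 5 remove [dwyii] add [krahx,sxzl,qjdo] -> 16 lines: fja jrfe wcy cvww sbyy krahx sxzl qjdo qdd pkz hdqp mqqd uhs yvp nzris xeoib
Hunk 4: at line 11 remove [mqqd,uhs,yvp] add [omy] -> 14 lines: fja jrfe wcy cvww sbyy krahx sxzl qjdo qdd pkz hdqp omy nzris xeoib
Hunk 5: at line 8 remove [qdd] add [nfdbs,dayn,evuac] -> 16 lines: fja jrfe wcy cvww sbyy krahx sxzl qjdo nfdbs dayn evuac pkz hdqp omy nzris xeoib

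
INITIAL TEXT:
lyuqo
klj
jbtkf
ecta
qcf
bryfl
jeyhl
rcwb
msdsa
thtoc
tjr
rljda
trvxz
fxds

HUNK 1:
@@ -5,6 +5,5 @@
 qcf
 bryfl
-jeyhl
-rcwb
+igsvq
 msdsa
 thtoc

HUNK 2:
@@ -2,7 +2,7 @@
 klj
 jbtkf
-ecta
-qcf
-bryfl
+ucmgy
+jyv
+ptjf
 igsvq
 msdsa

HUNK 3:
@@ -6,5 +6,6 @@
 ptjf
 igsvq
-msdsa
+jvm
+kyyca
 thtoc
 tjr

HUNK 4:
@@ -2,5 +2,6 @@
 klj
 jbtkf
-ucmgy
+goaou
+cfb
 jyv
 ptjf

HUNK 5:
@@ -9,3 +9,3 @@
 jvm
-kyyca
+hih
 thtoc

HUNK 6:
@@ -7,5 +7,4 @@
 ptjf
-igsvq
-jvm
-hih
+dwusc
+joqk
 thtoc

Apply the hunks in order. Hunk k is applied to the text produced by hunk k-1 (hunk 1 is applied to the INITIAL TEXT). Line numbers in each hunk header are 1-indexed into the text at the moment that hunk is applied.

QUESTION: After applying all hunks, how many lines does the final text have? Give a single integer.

Hunk 1: at line 5 remove [jeyhl,rcwb] add [igsvq] -> 13 lines: lyuqo klj jbtkf ecta qcf bryfl igsvq msdsa thtoc tjr rljda trvxz fxds
Hunk 2: at line 2 remove [ecta,qcf,bryfl] add [ucmgy,jyv,ptjf] -> 13 lines: lyuqo klj jbtkf ucmgy jyv ptjf igsvq msdsa thtoc tjr rljda trvxz fxds
Hunk 3: at line 6 remove [msdsa] add [jvm,kyyca] -> 14 lines: lyuqo klj jbtkf ucmgy jyv ptjf igsvq jvm kyyca thtoc tjr rljda trvxz fxds
Hunk 4: at line 2 remove [ucmgy] add [goaou,cfb] -> 15 lines: lyuqo klj jbtkf goaou cfb jyv ptjf igsvq jvm kyyca thtoc tjr rljda trvxz fxds
Hunk 5: at line 9 remove [kyyca] add [hih] -> 15 lines: lyuqo klj jbtkf goaou cfb jyv ptjf igsvq jvm hih thtoc tjr rljda trvxz fxds
Hunk 6: at line 7 remove [igsvq,jvm,hih] add [dwusc,joqk] -> 14 lines: lyuqo klj jbtkf goaou cfb jyv ptjf dwusc joqk thtoc tjr rljda trvxz fxds
Final line count: 14

Answer: 14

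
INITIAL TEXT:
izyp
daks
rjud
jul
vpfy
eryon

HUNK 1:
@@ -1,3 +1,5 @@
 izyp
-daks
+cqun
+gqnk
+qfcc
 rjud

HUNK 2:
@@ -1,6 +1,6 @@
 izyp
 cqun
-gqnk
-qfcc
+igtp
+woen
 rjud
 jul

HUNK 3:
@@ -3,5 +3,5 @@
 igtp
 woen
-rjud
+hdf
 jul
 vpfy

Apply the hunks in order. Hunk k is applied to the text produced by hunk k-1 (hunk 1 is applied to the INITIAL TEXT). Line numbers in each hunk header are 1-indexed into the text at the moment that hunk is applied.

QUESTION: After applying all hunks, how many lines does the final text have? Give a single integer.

Hunk 1: at line 1 remove [daks] add [cqun,gqnk,qfcc] -> 8 lines: izyp cqun gqnk qfcc rjud jul vpfy eryon
Hunk 2: at line 1 remove [gqnk,qfcc] add [igtp,woen] -> 8 lines: izyp cqun igtp woen rjud jul vpfy eryon
Hunk 3: at line 3 remove [rjud] add [hdf] -> 8 lines: izyp cqun igtp woen hdf jul vpfy eryon
Final line count: 8

Answer: 8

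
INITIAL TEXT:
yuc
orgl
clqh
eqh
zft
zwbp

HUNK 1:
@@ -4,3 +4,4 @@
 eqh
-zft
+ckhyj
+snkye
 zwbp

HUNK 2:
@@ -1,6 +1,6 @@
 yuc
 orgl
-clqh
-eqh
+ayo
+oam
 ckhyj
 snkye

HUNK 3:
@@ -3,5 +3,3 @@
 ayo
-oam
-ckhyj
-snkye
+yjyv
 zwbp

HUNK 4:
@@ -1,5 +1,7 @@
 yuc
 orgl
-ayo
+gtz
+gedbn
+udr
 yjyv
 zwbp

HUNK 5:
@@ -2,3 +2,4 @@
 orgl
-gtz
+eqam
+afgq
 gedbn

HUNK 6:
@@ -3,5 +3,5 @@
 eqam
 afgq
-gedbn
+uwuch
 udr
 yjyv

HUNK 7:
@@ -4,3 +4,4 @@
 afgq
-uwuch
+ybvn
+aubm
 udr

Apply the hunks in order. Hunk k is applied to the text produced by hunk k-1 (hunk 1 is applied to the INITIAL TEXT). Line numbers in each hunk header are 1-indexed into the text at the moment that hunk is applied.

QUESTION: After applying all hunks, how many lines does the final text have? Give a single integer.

Hunk 1: at line 4 remove [zft] add [ckhyj,snkye] -> 7 lines: yuc orgl clqh eqh ckhyj snkye zwbp
Hunk 2: at line 1 remove [clqh,eqh] add [ayo,oam] -> 7 lines: yuc orgl ayo oam ckhyj snkye zwbp
Hunk 3: at line 3 remove [oam,ckhyj,snkye] add [yjyv] -> 5 lines: yuc orgl ayo yjyv zwbp
Hunk 4: at line 1 remove [ayo] add [gtz,gedbn,udr] -> 7 lines: yuc orgl gtz gedbn udr yjyv zwbp
Hunk 5: at line 2 remove [gtz] add [eqam,afgq] -> 8 lines: yuc orgl eqam afgq gedbn udr yjyv zwbp
Hunk 6: at line 3 remove [gedbn] add [uwuch] -> 8 lines: yuc orgl eqam afgq uwuch udr yjyv zwbp
Hunk 7: at line 4 remove [uwuch] add [ybvn,aubm] -> 9 lines: yuc orgl eqam afgq ybvn aubm udr yjyv zwbp
Final line count: 9

Answer: 9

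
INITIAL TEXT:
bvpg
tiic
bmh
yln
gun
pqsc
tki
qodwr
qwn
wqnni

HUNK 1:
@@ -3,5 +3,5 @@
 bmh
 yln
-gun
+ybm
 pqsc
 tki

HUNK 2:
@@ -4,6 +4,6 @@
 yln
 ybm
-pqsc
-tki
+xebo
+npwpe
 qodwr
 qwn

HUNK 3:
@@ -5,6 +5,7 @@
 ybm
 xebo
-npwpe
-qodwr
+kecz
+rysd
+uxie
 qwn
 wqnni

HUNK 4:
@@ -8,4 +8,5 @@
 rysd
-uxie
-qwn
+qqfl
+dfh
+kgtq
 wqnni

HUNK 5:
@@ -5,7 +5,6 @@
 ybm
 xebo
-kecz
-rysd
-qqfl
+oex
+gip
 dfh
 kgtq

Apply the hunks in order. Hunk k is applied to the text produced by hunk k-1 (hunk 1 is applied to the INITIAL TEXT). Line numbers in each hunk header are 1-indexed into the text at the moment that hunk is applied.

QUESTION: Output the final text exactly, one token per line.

Hunk 1: at line 3 remove [gun] add [ybm] -> 10 lines: bvpg tiic bmh yln ybm pqsc tki qodwr qwn wqnni
Hunk 2: at line 4 remove [pqsc,tki] add [xebo,npwpe] -> 10 lines: bvpg tiic bmh yln ybm xebo npwpe qodwr qwn wqnni
Hunk 3: at line 5 remove [npwpe,qodwr] add [kecz,rysd,uxie] -> 11 lines: bvpg tiic bmh yln ybm xebo kecz rysd uxie qwn wqnni
Hunk 4: at line 8 remove [uxie,qwn] add [qqfl,dfh,kgtq] -> 12 lines: bvpg tiic bmh yln ybm xebo kecz rysd qqfl dfh kgtq wqnni
Hunk 5: at line 5 remove [kecz,rysd,qqfl] add [oex,gip] -> 11 lines: bvpg tiic bmh yln ybm xebo oex gip dfh kgtq wqnni

Answer: bvpg
tiic
bmh
yln
ybm
xebo
oex
gip
dfh
kgtq
wqnni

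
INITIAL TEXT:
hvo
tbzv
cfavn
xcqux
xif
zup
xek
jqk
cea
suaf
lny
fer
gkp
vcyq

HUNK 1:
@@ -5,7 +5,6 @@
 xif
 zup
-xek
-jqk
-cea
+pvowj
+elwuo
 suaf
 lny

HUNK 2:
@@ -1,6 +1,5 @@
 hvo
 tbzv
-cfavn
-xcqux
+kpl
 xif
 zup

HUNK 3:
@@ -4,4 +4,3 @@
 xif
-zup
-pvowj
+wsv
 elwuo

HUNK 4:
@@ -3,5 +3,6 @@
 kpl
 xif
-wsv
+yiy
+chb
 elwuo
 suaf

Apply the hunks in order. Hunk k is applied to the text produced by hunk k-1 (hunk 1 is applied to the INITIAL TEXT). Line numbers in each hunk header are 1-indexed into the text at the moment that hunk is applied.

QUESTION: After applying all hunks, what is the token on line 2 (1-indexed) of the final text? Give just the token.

Answer: tbzv

Derivation:
Hunk 1: at line 5 remove [xek,jqk,cea] add [pvowj,elwuo] -> 13 lines: hvo tbzv cfavn xcqux xif zup pvowj elwuo suaf lny fer gkp vcyq
Hunk 2: at line 1 remove [cfavn,xcqux] add [kpl] -> 12 lines: hvo tbzv kpl xif zup pvowj elwuo suaf lny fer gkp vcyq
Hunk 3: at line 4 remove [zup,pvowj] add [wsv] -> 11 lines: hvo tbzv kpl xif wsv elwuo suaf lny fer gkp vcyq
Hunk 4: at line 3 remove [wsv] add [yiy,chb] -> 12 lines: hvo tbzv kpl xif yiy chb elwuo suaf lny fer gkp vcyq
Final line 2: tbzv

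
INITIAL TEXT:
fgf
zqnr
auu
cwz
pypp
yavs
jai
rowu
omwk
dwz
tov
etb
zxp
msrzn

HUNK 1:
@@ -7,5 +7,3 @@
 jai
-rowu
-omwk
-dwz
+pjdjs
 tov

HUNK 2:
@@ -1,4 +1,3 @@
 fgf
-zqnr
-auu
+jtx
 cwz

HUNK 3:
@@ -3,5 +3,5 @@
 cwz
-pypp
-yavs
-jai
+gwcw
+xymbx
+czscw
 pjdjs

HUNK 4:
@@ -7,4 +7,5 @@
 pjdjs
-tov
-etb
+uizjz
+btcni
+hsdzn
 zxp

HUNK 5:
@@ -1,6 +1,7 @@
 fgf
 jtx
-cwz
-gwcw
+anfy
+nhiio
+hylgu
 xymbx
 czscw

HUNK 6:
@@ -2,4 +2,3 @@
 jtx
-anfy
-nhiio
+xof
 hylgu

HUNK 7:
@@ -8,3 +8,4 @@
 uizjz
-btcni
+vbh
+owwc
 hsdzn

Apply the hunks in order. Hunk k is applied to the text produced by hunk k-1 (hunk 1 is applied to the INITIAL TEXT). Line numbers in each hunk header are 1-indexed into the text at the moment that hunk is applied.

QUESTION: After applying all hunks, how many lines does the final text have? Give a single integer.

Hunk 1: at line 7 remove [rowu,omwk,dwz] add [pjdjs] -> 12 lines: fgf zqnr auu cwz pypp yavs jai pjdjs tov etb zxp msrzn
Hunk 2: at line 1 remove [zqnr,auu] add [jtx] -> 11 lines: fgf jtx cwz pypp yavs jai pjdjs tov etb zxp msrzn
Hunk 3: at line 3 remove [pypp,yavs,jai] add [gwcw,xymbx,czscw] -> 11 lines: fgf jtx cwz gwcw xymbx czscw pjdjs tov etb zxp msrzn
Hunk 4: at line 7 remove [tov,etb] add [uizjz,btcni,hsdzn] -> 12 lines: fgf jtx cwz gwcw xymbx czscw pjdjs uizjz btcni hsdzn zxp msrzn
Hunk 5: at line 1 remove [cwz,gwcw] add [anfy,nhiio,hylgu] -> 13 lines: fgf jtx anfy nhiio hylgu xymbx czscw pjdjs uizjz btcni hsdzn zxp msrzn
Hunk 6: at line 2 remove [anfy,nhiio] add [xof] -> 12 lines: fgf jtx xof hylgu xymbx czscw pjdjs uizjz btcni hsdzn zxp msrzn
Hunk 7: at line 8 remove [btcni] add [vbh,owwc] -> 13 lines: fgf jtx xof hylgu xymbx czscw pjdjs uizjz vbh owwc hsdzn zxp msrzn
Final line count: 13

Answer: 13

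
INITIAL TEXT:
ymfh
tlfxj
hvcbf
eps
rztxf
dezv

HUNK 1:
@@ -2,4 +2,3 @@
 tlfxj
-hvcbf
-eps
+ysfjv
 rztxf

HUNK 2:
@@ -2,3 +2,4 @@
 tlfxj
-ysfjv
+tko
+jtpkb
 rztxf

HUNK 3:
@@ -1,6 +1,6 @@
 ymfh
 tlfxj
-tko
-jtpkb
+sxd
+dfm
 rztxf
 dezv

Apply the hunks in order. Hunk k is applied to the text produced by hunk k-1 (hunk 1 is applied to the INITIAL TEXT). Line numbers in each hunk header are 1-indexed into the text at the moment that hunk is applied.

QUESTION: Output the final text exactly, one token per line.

Hunk 1: at line 2 remove [hvcbf,eps] add [ysfjv] -> 5 lines: ymfh tlfxj ysfjv rztxf dezv
Hunk 2: at line 2 remove [ysfjv] add [tko,jtpkb] -> 6 lines: ymfh tlfxj tko jtpkb rztxf dezv
Hunk 3: at line 1 remove [tko,jtpkb] add [sxd,dfm] -> 6 lines: ymfh tlfxj sxd dfm rztxf dezv

Answer: ymfh
tlfxj
sxd
dfm
rztxf
dezv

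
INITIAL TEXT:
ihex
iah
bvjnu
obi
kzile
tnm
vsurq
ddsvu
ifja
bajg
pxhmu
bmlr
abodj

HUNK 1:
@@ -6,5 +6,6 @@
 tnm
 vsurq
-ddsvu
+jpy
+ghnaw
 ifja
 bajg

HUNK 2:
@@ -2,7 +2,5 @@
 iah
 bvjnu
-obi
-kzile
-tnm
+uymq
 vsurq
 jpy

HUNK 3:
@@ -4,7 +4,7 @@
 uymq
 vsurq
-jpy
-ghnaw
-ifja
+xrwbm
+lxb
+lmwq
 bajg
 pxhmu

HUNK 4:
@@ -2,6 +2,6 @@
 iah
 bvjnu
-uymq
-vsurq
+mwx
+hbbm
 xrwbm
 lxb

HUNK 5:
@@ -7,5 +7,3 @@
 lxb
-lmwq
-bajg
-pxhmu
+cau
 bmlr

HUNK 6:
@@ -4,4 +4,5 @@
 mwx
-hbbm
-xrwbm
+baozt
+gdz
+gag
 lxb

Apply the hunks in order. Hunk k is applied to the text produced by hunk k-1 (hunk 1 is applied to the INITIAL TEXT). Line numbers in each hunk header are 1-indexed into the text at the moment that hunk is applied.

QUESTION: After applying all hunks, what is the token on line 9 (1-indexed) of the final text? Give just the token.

Answer: cau

Derivation:
Hunk 1: at line 6 remove [ddsvu] add [jpy,ghnaw] -> 14 lines: ihex iah bvjnu obi kzile tnm vsurq jpy ghnaw ifja bajg pxhmu bmlr abodj
Hunk 2: at line 2 remove [obi,kzile,tnm] add [uymq] -> 12 lines: ihex iah bvjnu uymq vsurq jpy ghnaw ifja bajg pxhmu bmlr abodj
Hunk 3: at line 4 remove [jpy,ghnaw,ifja] add [xrwbm,lxb,lmwq] -> 12 lines: ihex iah bvjnu uymq vsurq xrwbm lxb lmwq bajg pxhmu bmlr abodj
Hunk 4: at line 2 remove [uymq,vsurq] add [mwx,hbbm] -> 12 lines: ihex iah bvjnu mwx hbbm xrwbm lxb lmwq bajg pxhmu bmlr abodj
Hunk 5: at line 7 remove [lmwq,bajg,pxhmu] add [cau] -> 10 lines: ihex iah bvjnu mwx hbbm xrwbm lxb cau bmlr abodj
Hunk 6: at line 4 remove [hbbm,xrwbm] add [baozt,gdz,gag] -> 11 lines: ihex iah bvjnu mwx baozt gdz gag lxb cau bmlr abodj
Final line 9: cau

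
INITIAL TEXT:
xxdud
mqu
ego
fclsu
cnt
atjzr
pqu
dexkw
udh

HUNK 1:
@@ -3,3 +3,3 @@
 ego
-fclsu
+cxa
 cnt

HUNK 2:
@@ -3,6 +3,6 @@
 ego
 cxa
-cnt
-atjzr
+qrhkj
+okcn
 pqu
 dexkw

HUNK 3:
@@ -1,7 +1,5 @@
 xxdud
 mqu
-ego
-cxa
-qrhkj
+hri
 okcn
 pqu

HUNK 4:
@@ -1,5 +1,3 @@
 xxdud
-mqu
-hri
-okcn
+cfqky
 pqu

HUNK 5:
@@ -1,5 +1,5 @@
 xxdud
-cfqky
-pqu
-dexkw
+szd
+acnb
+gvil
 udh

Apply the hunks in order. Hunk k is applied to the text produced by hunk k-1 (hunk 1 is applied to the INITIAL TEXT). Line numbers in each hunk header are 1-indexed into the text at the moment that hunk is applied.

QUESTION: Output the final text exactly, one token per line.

Answer: xxdud
szd
acnb
gvil
udh

Derivation:
Hunk 1: at line 3 remove [fclsu] add [cxa] -> 9 lines: xxdud mqu ego cxa cnt atjzr pqu dexkw udh
Hunk 2: at line 3 remove [cnt,atjzr] add [qrhkj,okcn] -> 9 lines: xxdud mqu ego cxa qrhkj okcn pqu dexkw udh
Hunk 3: at line 1 remove [ego,cxa,qrhkj] add [hri] -> 7 lines: xxdud mqu hri okcn pqu dexkw udh
Hunk 4: at line 1 remove [mqu,hri,okcn] add [cfqky] -> 5 lines: xxdud cfqky pqu dexkw udh
Hunk 5: at line 1 remove [cfqky,pqu,dexkw] add [szd,acnb,gvil] -> 5 lines: xxdud szd acnb gvil udh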